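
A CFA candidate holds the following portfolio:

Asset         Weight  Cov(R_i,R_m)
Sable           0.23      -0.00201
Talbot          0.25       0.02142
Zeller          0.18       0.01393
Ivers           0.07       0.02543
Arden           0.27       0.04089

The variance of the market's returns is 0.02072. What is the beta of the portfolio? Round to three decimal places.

0.976

β_Sable = -0.00201 / 0.02072 = -0.0970
β_Talbot = 0.02142 / 0.02072 = 1.0338
β_Zeller = 0.01393 / 0.02072 = 0.6723
β_Ivers = 0.02543 / 0.02072 = 1.2273
β_Arden = 0.04089 / 0.02072 = 1.9735
β_P = Σ w_i β_i = 0.23×-0.0970 + 0.25×1.0338 + 0.18×0.6723 + 0.07×1.2273 + 0.27×1.9735 = 0.9759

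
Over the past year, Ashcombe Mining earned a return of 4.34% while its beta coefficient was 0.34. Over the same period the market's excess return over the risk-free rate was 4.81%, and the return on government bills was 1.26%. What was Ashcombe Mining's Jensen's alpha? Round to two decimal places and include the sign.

+1.44%

CAPM benchmark = R_f + β(R_m − R_f) = 1.26% + 0.34 × 4.81% = 2.8954%
α = actual − benchmark = 4.34% − 2.8954% = +1.44%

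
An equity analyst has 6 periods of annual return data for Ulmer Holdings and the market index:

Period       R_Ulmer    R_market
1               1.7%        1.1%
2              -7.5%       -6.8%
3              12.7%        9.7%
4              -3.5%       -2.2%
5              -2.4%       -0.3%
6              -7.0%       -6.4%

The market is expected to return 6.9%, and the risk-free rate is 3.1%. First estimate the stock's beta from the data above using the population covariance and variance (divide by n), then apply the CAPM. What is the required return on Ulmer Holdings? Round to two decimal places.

Mean R_i = (1.7 − 7.5 + 12.7 − 3.5 − 2.4 − 7.0) / 6 = -1.0000%
Mean R_m = (1.1 − 6.8 + 9.7 − 2.2 − 0.3 − 6.4) / 6 = -0.8167%
Σ(R_i − R̄_i)(R_m − R̄_m) = 224.3800  ⇒  Cov = 224.3800 / 6 = 37.3967
Σ(R_m − R̄_m)² = 183.4283  ⇒  Var(R_m) = 183.4283 / 6 = 30.5714
β = Cov / Var(R_m) = 37.3967 / 30.5714 = 1.2233
MRP = 6.9% − 3.1% = 3.80%
E(R) = R_f + β × MRP = 3.1% + 1.2233 × 3.8% = 7.75%

7.75%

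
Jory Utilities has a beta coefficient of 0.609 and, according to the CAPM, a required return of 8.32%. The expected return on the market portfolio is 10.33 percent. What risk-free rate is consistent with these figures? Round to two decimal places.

E(R) = R_f + β(E(R_m) − R_f) = R_f(1 − β) + β·E(R_m)
8.32% = R_f × (1 − 0.609) + 0.609 × 10.33%
8.32% = R_f × 0.391 + 6.29097%
R_f = (8.32% − 6.29097%) / 0.391 = 5.19%

5.19%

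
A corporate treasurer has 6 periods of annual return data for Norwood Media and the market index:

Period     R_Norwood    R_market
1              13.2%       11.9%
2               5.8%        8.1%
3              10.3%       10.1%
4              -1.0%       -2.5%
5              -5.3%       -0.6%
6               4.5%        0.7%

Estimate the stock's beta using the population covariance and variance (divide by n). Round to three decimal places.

Mean R_i = (13.2 + 5.8 + 10.3 − 1.0 − 5.3 + 4.5) / 6 = 4.5833%
Mean R_m = (11.9 + 8.1 + 10.1 − 2.5 − 0.6 + 0.7) / 6 = 4.6167%
Σ(R_i − R̄_i)(R_m − R̄_m) = 189.9617  ⇒  Cov = 189.9617 / 6 = 31.6603
Σ(R_m − R̄_m)² = 188.4483  ⇒  Var(R_m) = 188.4483 / 6 = 31.4081
β = Cov / Var(R_m) = 31.6603 / 31.4081 = 1.0080

1.008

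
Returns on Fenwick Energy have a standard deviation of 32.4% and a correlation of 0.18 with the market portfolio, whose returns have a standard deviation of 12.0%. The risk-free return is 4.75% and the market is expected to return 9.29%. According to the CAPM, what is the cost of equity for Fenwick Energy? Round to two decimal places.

β = ρ × σ_i / σ_m = 0.18 × 32.4% / 12.0% = 0.4860
MRP = 9.29% − 4.75% = 4.54%
E(R) = 4.75% + 0.4860 × 4.54% = 6.96%

6.96%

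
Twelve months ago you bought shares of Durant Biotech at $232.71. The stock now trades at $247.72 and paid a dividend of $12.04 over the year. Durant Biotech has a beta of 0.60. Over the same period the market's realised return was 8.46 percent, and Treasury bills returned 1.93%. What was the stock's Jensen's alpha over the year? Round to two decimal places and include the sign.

+5.78%

Realised HPR = (P1 + D1 − P0) / P0 = (247.72 + 12.04 − 232.71) / 232.71 = 27.05 / 232.71 = 11.6239%
MRP = 8.46% − 1.93% = 6.53%
CAPM required = R_f + β·MRP = 1.93% + 0.60 × 6.53% = 5.8480%
α = realised − required = 11.6239% − 5.8480% = +5.78%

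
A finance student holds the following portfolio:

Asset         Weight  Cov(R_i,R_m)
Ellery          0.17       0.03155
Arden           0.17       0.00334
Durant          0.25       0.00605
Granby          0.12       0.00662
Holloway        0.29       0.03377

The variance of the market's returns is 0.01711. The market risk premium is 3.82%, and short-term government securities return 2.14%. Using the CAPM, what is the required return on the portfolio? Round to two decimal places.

6.17%

β_Ellery = 0.03155 / 0.01711 = 1.8440
β_Arden = 0.00334 / 0.01711 = 0.1952
β_Durant = 0.00605 / 0.01711 = 0.3536
β_Granby = 0.00662 / 0.01711 = 0.3869
β_Holloway = 0.03377 / 0.01711 = 1.9737
β_P = Σ w_i β_i = 0.17×1.8440 + 0.17×0.1952 + 0.25×0.3536 + 0.12×0.3869 + 0.29×1.9737 = 1.0539
E(R_P) = R_f + β_P × MRP = 2.14% + 1.0539 × 3.82% = 6.17%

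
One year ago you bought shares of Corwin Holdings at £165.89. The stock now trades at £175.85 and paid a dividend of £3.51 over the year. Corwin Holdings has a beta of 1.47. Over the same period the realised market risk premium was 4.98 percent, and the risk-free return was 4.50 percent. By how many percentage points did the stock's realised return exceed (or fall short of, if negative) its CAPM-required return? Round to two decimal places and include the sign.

Realised HPR = (P1 + D1 − P0) / P0 = (175.85 + 3.51 − 165.89) / 165.89 = 13.47 / 165.89 = 8.1198%
CAPM required = R_f + β·MRP = 4.50% + 1.47 × 4.98% = 11.8206%
α = realised − required = 8.1198% − 11.8206% = -3.70%

-3.70%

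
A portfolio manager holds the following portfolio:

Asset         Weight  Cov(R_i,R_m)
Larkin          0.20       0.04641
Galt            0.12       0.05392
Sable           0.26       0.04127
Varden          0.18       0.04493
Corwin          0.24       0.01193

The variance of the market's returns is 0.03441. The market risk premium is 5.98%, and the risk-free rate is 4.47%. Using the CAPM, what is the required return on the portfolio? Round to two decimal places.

β_Larkin = 0.04641 / 0.03441 = 1.3487
β_Galt = 0.05392 / 0.03441 = 1.5670
β_Sable = 0.04127 / 0.03441 = 1.1994
β_Varden = 0.04493 / 0.03441 = 1.3057
β_Corwin = 0.01193 / 0.03441 = 0.3467
β_P = Σ w_i β_i = 0.20×1.3487 + 0.12×1.5670 + 0.26×1.1994 + 0.18×1.3057 + 0.24×0.3467 = 1.0879
E(R_P) = R_f + β_P × MRP = 4.47% + 1.0879 × 5.98% = 10.98%

10.98%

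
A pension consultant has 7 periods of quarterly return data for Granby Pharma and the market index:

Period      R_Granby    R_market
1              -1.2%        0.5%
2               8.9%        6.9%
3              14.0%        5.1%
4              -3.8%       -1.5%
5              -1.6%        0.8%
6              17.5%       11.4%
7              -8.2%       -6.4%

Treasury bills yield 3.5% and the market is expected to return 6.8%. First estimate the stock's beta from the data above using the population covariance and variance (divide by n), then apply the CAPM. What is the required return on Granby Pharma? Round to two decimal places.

Mean R_i = (-1.2 + 8.9 + 14.0 − 3.8 − 1.6 + 17.5 − 8.2) / 7 = 3.6571%
Mean R_m = (0.5 + 6.9 + 5.1 − 1.5 + 0.8 + 11.4 − 6.4) / 7 = 2.4000%
Σ(R_i − R̄_i)(R_m − R̄_m) = 327.1700  ⇒  Cov = 327.1700 / 7 = 46.7386
Σ(R_m − R̄_m)² = 207.3600  ⇒  Var(R_m) = 207.3600 / 7 = 29.6229
β = Cov / Var(R_m) = 46.7386 / 29.6229 = 1.5778
MRP = 6.8% − 3.5% = 3.30%
E(R) = R_f + β × MRP = 3.5% + 1.5778 × 3.3% = 8.71%

8.71%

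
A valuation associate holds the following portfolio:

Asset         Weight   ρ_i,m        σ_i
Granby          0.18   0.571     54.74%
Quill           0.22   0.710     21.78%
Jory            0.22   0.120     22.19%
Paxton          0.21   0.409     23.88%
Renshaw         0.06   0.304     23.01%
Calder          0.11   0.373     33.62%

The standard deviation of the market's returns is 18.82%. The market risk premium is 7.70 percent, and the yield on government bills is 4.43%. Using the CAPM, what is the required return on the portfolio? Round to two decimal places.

β_Granby = 0.571 × 54.74% / 18.82% = 1.6608
β_Quill = 0.710 × 21.78% / 18.82% = 0.8217
β_Jory = 0.120 × 22.19% / 18.82% = 0.1415
β_Paxton = 0.409 × 23.88% / 18.82% = 0.5190
β_Renshaw = 0.304 × 23.01% / 18.82% = 0.3717
β_Calder = 0.373 × 33.62% / 18.82% = 0.6663
β_P = Σ w_i β_i = 0.18×1.6608 + 0.22×0.8217 + 0.22×0.1415 + 0.21×0.5190 + 0.06×0.3717 + 0.11×0.6663 = 0.7154
E(R_P) = R_f + β_P × MRP = 4.43% + 0.7154 × 7.70% = 9.94%

9.94%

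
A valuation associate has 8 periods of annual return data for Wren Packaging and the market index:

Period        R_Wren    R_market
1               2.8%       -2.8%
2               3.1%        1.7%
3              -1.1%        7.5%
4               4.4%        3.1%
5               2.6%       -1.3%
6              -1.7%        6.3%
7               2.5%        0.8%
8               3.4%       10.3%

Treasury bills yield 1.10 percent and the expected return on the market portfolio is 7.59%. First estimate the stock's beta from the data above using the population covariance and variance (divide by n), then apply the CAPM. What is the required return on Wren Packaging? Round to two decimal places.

Mean R_i = (2.8 + 3.1 − 1.1 + 4.4 + 2.6 − 1.7 + 2.5 + 3.4) / 8 = 2.0000%
Mean R_m = (-2.8 + 1.7 + 7.5 + 3.1 − 1.3 + 6.3 + 0.8 + 10.3) / 8 = 3.2000%
Σ(R_i − R̄_i)(R_m − R̄_m) = -25.4500  ⇒  Cov = -25.4500 / 8 = -3.1813
Σ(R_m − R̄_m)² = 142.7800  ⇒  Var(R_m) = 142.7800 / 8 = 17.8475
β = Cov / Var(R_m) = -3.1813 / 17.8475 = -0.1782
MRP = 7.59% − 1.10% = 6.49%
E(R) = R_f + β × MRP = 1.10% + -0.1782 × 6.49% = -0.06%

-0.06%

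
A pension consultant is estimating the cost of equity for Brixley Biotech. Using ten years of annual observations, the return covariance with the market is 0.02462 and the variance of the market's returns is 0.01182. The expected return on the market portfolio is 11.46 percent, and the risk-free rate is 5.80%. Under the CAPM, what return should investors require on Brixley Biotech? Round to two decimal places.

β = Cov(R_i, R_m) / Var(R_m) = 0.02462 / 0.01182 = 2.0829
MRP = 11.46% − 5.80% = 5.66%
E(R) = R_f + β × MRP = 5.80% + 2.0829 × 5.66% = 17.59%

17.59%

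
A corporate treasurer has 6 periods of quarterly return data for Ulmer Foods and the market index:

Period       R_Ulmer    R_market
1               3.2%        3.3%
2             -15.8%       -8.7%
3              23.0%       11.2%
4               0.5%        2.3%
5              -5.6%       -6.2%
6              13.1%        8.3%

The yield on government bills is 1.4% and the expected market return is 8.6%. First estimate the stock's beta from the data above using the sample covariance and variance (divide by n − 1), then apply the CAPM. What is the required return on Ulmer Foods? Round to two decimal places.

13.56%

Mean R_i = (3.2 − 15.8 + 23.0 + 0.5 − 5.6 + 13.1) / 6 = 3.0667%
Mean R_m = (3.3 − 8.7 + 11.2 + 2.3 − 6.2 + 8.3) / 6 = 1.7000%
Σ(R_i − R̄_i)(R_m − R̄_m) = 518.9400  ⇒  Cov = 518.9400 / 5 = 103.7880
Σ(R_m − R̄_m)² = 307.3000  ⇒  Var(R_m) = 307.3000 / 5 = 61.4600
β = Cov / Var(R_m) = 103.7880 / 61.4600 = 1.6887
MRP = 8.6% − 1.4% = 7.20%
E(R) = R_f + β × MRP = 1.4% + 1.6887 × 7.2% = 13.56%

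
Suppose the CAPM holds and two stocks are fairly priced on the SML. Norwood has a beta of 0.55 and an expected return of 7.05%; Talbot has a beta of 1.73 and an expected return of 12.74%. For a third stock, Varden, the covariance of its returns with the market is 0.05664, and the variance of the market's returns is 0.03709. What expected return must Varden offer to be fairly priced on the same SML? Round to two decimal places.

11.76%

MRP = (12.74% − 7.05%) / (1.73 − 0.55) = 4.8220%
R_f = 7.05% − 0.55 × 4.8220% = 4.3979%
β_Varden = Cov / Var(R_m) = 0.05664 / 0.03709 = 1.5271
E(R_Varden) = R_f + β × MRP = 4.3979% + 1.5271 × 4.8220% = 11.76%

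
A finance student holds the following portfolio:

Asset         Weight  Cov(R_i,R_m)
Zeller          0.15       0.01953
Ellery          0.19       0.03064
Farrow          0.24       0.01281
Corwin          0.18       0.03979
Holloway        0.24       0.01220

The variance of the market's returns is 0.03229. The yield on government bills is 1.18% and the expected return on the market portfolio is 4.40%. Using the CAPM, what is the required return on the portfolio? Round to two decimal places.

β_Zeller = 0.01953 / 0.03229 = 0.6048
β_Ellery = 0.03064 / 0.03229 = 0.9489
β_Farrow = 0.01281 / 0.03229 = 0.3967
β_Corwin = 0.03979 / 0.03229 = 1.2323
β_Holloway = 0.01220 / 0.03229 = 0.3778
β_P = Σ w_i β_i = 0.15×0.6048 + 0.19×0.9489 + 0.24×0.3967 + 0.18×1.2323 + 0.24×0.3778 = 0.6787
MRP = 4.40% − 1.18% = 3.22%
E(R_P) = R_f + β_P × MRP = 1.18% + 0.6787 × 3.22% = 3.37%

3.37%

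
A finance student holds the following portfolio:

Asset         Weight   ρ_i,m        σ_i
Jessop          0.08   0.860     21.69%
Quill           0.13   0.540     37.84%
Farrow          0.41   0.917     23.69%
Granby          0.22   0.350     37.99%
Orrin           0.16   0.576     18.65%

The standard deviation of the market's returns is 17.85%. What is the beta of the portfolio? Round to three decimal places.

0.992

β_Jessop = 0.860 × 21.69% / 17.85% = 1.0450
β_Quill = 0.540 × 37.84% / 17.85% = 1.1447
β_Farrow = 0.917 × 23.69% / 17.85% = 1.2170
β_Granby = 0.350 × 37.99% / 17.85% = 0.7449
β_Orrin = 0.576 × 18.65% / 17.85% = 0.6018
β_P = Σ w_i β_i = 0.08×1.0450 + 0.13×1.1447 + 0.41×1.2170 + 0.22×0.7449 + 0.16×0.6018 = 0.9915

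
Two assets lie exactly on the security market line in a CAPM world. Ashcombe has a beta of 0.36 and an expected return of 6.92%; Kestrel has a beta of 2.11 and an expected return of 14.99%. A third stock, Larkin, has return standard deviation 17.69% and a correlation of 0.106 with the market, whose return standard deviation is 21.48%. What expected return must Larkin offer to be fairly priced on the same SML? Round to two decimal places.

5.66%

MRP = (14.99% − 6.92%) / (2.11 − 0.36) = 4.6114%
R_f = 6.92% − 0.36 × 4.6114% = 5.2599%
β_Larkin = ρ·σ_i/σ_m = 0.106 × 17.69 / 21.48 = 0.0873
E(R_Larkin) = R_f + β × MRP = 5.2599% + 0.0873 × 4.6114% = 5.66%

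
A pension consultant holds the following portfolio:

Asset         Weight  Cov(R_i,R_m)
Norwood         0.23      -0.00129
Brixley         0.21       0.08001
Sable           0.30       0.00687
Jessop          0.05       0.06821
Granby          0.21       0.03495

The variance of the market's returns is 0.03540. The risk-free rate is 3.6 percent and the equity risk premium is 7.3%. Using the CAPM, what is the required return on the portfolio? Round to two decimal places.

β_Norwood = -0.00129 / 0.03540 = -0.0364
β_Brixley = 0.08001 / 0.03540 = 2.2602
β_Sable = 0.00687 / 0.03540 = 0.1941
β_Jessop = 0.06821 / 0.03540 = 1.9268
β_Granby = 0.03495 / 0.03540 = 0.9873
β_P = Σ w_i β_i = 0.23×-0.0364 + 0.21×2.2602 + 0.30×0.1941 + 0.05×1.9268 + 0.21×0.9873 = 0.8282
E(R_P) = R_f + β_P × MRP = 3.6% + 0.8282 × 7.3% = 9.65%

9.65%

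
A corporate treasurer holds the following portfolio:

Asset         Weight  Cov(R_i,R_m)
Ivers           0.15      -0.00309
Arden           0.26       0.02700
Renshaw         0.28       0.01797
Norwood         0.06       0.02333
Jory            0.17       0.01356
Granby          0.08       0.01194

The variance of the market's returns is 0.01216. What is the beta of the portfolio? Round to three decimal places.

β_Ivers = -0.00309 / 0.01216 = -0.2541
β_Arden = 0.02700 / 0.01216 = 2.2204
β_Renshaw = 0.01797 / 0.01216 = 1.4778
β_Norwood = 0.02333 / 0.01216 = 1.9186
β_Jory = 0.01356 / 0.01216 = 1.1151
β_Granby = 0.01194 / 0.01216 = 0.9819
β_P = Σ w_i β_i = 0.15×-0.2541 + 0.26×2.2204 + 0.28×1.4778 + 0.06×1.9186 + 0.17×1.1151 + 0.08×0.9819 = 1.3362

1.336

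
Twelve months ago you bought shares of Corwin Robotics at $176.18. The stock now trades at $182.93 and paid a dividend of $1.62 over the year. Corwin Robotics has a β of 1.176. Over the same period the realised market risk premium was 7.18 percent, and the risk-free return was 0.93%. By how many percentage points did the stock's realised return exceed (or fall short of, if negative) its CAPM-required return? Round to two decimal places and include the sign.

-4.62%

Realised HPR = (P1 + D1 − P0) / P0 = (182.93 + 1.62 − 176.18) / 176.18 = 8.37 / 176.18 = 4.7508%
CAPM required = R_f + β·MRP = 0.93% + 1.176 × 7.18% = 9.37368%
α = realised − required = 4.7508% − 9.37368% = -4.62%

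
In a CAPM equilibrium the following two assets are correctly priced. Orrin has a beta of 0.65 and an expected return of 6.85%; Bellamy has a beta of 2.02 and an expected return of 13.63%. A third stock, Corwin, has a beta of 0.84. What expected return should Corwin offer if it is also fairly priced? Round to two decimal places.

7.79%

MRP (SML slope) = (13.63% − 6.85%) / (2.02 − 0.65) = 6.78% / 1.37 = 4.9489%
R_f (intercept) = 6.85% − 0.65 × 4.9489% = 3.6332%
E(R_Corwin) = R_f + β × MRP = 3.6332% + 0.84 × 4.9489% = 7.79%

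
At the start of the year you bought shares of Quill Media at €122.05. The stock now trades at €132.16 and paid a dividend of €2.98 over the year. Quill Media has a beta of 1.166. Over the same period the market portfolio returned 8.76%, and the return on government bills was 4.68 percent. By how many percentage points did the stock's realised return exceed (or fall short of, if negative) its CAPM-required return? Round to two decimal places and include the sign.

+1.29%

Realised HPR = (P1 + D1 − P0) / P0 = (132.16 + 2.98 − 122.05) / 122.05 = 13.09 / 122.05 = 10.7251%
MRP = 8.76% − 4.68% = 4.08%
CAPM required = R_f + β·MRP = 4.68% + 1.166 × 4.08% = 9.43728%
α = realised − required = 10.7251% − 9.43728% = +1.29%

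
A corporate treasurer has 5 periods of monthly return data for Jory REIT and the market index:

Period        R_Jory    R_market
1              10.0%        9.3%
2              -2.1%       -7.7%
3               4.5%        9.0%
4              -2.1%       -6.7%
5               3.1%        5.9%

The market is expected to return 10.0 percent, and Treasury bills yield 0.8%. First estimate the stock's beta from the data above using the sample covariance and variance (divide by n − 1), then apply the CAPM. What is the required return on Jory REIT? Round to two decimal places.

Mean R_i = (10.0 − 2.1 + 4.5 − 2.1 + 3.1) / 5 = 2.6800%
Mean R_m = (9.3 − 7.7 + 9.0 − 6.7 + 5.9) / 5 = 1.9600%
Σ(R_i − R̄_i)(R_m − R̄_m) = 155.7660  ⇒  Cov = 155.7660 / 4 = 38.9415
Σ(R_m − R̄_m)² = 287.2720  ⇒  Var(R_m) = 287.2720 / 4 = 71.8180
β = Cov / Var(R_m) = 38.9415 / 71.8180 = 0.5422
MRP = 10.0% − 0.8% = 9.20%
E(R) = R_f + β × MRP = 0.8% + 0.5422 × 9.2% = 5.79%

5.79%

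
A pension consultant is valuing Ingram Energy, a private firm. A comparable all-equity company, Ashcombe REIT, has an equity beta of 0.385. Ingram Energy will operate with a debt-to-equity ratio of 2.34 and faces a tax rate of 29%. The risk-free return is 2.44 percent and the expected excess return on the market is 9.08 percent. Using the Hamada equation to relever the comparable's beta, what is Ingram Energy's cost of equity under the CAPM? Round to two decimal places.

β_L = β_U × [1 + (1 − t)(D/E)] = 0.385 × [1 + (1 − 0.29) × 2.34]
    = 0.385 × [1 + 0.71 × 2.34] = 0.385 × 2.6614 = 1.0246
E(R) = R_f + β_L × MRP = 2.44% + 1.0246 × 9.08% = 11.74%

11.74%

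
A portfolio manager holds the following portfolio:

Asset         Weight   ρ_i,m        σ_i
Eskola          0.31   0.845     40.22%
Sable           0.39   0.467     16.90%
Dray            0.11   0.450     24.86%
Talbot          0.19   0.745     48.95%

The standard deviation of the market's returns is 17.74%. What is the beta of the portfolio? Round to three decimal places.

1.227

β_Eskola = 0.845 × 40.22% / 17.74% = 1.9158
β_Sable = 0.467 × 16.90% / 17.74% = 0.4449
β_Dray = 0.450 × 24.86% / 17.74% = 0.6306
β_Talbot = 0.745 × 48.95% / 17.74% = 2.0557
β_P = Σ w_i β_i = 0.31×1.9158 + 0.39×0.4449 + 0.11×0.6306 + 0.19×2.0557 = 1.2274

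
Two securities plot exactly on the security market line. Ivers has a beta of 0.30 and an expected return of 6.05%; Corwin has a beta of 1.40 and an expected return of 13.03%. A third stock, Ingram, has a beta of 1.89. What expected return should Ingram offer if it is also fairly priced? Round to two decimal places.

16.14%

MRP (SML slope) = (13.03% − 6.05%) / (1.40 − 0.30) = 6.98% / 1.10 = 6.3455%
R_f (intercept) = 6.05% − 0.30 × 6.3455% = 4.1464%
E(R_Ingram) = R_f + β × MRP = 4.1464% + 1.89 × 6.3455% = 16.14%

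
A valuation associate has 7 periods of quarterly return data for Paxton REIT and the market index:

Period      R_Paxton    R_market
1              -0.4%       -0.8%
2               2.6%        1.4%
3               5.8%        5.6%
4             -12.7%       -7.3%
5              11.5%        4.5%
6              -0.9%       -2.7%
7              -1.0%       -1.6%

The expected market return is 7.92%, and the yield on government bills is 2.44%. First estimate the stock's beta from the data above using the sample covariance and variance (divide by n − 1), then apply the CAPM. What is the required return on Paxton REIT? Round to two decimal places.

Mean R_i = (-0.4 + 2.6 + 5.8 − 12.7 + 11.5 − 0.9 − 1.0) / 7 = 0.7000%
Mean R_m = (-0.8 + 1.4 + 5.6 − 7.3 + 4.5 − 2.7 − 1.6) / 7 = -0.1286%
Σ(R_i − R̄_i)(R_m − R̄_m) = 185.5600  ⇒  Cov = 185.5600 / 6 = 30.9267
Σ(R_m − R̄_m)² = 117.2343  ⇒  Var(R_m) = 117.2343 / 6 = 19.5391
β = Cov / Var(R_m) = 30.9267 / 19.5391 = 1.5828
MRP = 7.92% − 2.44% = 5.48%
E(R) = R_f + β × MRP = 2.44% + 1.5828 × 5.48% = 11.11%

11.11%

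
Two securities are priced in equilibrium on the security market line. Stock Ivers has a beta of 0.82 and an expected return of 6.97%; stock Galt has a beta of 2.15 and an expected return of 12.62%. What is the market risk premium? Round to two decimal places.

Both satisfy E(R) = R_f + β·MRP, so the slope of the SML is
MRP = (12.62% − 6.97%) / (2.15 − 0.82) = 5.65% / 1.33 = 4.2481%

4.25%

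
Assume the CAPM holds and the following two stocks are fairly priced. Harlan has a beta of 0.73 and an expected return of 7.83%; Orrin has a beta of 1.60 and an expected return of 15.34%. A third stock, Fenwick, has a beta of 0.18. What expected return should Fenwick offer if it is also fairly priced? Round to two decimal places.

MRP (SML slope) = (15.34% − 7.83%) / (1.60 − 0.73) = 7.51% / 0.87 = 8.6322%
R_f (intercept) = 7.83% − 0.73 × 8.6322% = 1.5285%
E(R_Fenwick) = R_f + β × MRP = 1.5285% + 0.18 × 8.6322% = 3.08%

3.08%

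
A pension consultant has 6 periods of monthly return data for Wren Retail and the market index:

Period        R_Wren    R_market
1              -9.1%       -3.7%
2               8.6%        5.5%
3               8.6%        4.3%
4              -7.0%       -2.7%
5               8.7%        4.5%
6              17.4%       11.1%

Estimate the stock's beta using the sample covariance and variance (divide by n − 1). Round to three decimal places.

1.850

Mean R_i = (-9.1 + 8.6 + 8.6 − 7.0 + 8.7 + 17.4) / 6 = 4.5333%
Mean R_m = (-3.7 + 5.5 + 4.3 − 2.7 + 4.5 + 11.1) / 6 = 3.1667%
Σ(R_i − R̄_i)(R_m − R̄_m) = 283.0067  ⇒  Cov = 283.0067 / 5 = 56.6013
Σ(R_m − R̄_m)² = 153.0133  ⇒  Var(R_m) = 153.0133 / 5 = 30.6027
β = Cov / Var(R_m) = 56.6013 / 30.6027 = 1.8496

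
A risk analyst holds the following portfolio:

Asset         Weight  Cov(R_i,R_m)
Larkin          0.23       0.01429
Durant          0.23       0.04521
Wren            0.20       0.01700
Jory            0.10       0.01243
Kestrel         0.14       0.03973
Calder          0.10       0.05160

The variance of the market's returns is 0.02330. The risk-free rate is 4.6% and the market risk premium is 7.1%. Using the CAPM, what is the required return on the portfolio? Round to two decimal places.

13.45%

β_Larkin = 0.01429 / 0.02330 = 0.6133
β_Durant = 0.04521 / 0.02330 = 1.9403
β_Wren = 0.01700 / 0.02330 = 0.7296
β_Jory = 0.01243 / 0.02330 = 0.5335
β_Kestrel = 0.03973 / 0.02330 = 1.7052
β_Calder = 0.05160 / 0.02330 = 2.2146
β_P = Σ w_i β_i = 0.23×0.6133 + 0.23×1.9403 + 0.20×0.7296 + 0.10×0.5335 + 0.14×1.7052 + 0.10×2.2146 = 1.2468
E(R_P) = R_f + β_P × MRP = 4.6% + 1.2468 × 7.1% = 13.45%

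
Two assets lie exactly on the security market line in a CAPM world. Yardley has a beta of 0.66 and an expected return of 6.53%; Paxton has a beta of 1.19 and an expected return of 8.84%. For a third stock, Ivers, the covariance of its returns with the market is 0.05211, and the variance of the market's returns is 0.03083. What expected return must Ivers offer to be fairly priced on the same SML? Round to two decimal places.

MRP = (8.84% − 6.53%) / (1.19 − 0.66) = 4.3585%
R_f = 6.53% − 0.66 × 4.3585% = 3.6534%
β_Ivers = Cov / Var(R_m) = 0.05211 / 0.03083 = 1.6902
E(R_Ivers) = R_f + β × MRP = 3.6534% + 1.6902 × 4.3585% = 11.02%

11.02%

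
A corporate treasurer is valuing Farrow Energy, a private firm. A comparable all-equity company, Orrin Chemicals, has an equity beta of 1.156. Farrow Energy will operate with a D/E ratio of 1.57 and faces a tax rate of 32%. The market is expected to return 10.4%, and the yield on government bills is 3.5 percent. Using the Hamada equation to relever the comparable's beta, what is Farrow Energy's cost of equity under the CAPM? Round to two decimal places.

β_L = β_U × [1 + (1 − t)(D/E)] = 1.156 × [1 + (1 − 0.32) × 1.57]
    = 1.156 × [1 + 0.68 × 1.57] = 1.156 × 2.0676 = 2.3901
MRP = 10.4% − 3.5% = 6.90%
E(R) = R_f + β_L × MRP = 3.5% + 2.3901 × 6.9% = 19.99%

19.99%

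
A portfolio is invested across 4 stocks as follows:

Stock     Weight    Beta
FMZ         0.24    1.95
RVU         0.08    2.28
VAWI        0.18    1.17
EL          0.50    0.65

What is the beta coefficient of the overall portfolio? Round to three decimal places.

β_P = Σ w_i β_i = 0.24×1.95 + 0.08×2.28 + 0.18×1.17 + 0.50×0.65 = 1.1860

1.186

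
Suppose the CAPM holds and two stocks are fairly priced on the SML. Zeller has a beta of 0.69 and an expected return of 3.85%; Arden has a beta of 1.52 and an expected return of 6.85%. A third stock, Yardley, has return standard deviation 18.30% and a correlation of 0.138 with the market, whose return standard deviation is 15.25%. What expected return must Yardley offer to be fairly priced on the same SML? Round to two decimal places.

MRP = (6.85% − 3.85%) / (1.52 − 0.69) = 3.6145%
R_f = 3.85% − 0.69 × 3.6145% = 1.3560%
β_Yardley = ρ·σ_i/σ_m = 0.138 × 18.30 / 15.25 = 0.1656
E(R_Yardley) = R_f + β × MRP = 1.3560% + 0.1656 × 3.6145% = 1.95%

1.95%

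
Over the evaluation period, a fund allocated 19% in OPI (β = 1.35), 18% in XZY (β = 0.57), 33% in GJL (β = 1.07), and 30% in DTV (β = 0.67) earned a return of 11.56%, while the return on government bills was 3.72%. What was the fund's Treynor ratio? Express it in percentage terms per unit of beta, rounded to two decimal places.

8.59%

β_P = 0.19×1.35 + 0.18×0.57 + 0.33×1.07 + 0.30×0.67 = 0.9132
Treynor = (R_P − R_f) / β_P = (11.56% − 3.72%) / 0.9132 = 7.84% / 0.9132 = 8.59%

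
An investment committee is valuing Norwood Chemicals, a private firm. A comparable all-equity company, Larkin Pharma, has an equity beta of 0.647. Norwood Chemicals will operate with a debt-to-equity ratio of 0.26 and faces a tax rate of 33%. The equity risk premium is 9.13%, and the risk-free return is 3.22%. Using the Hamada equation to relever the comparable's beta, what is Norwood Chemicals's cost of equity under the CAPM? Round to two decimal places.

β_L = β_U × [1 + (1 − t)(D/E)] = 0.647 × [1 + (1 − 0.33) × 0.26]
    = 0.647 × [1 + 0.67 × 0.26] = 0.647 × 1.1742 = 0.7597
E(R) = R_f + β_L × MRP = 3.22% + 0.7597 × 9.13% = 10.16%

10.16%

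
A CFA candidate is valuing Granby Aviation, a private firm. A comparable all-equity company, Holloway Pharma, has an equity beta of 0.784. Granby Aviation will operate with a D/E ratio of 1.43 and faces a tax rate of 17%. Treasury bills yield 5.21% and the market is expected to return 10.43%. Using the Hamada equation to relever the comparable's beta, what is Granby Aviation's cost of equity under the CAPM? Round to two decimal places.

14.16%

β_L = β_U × [1 + (1 − t)(D/E)] = 0.784 × [1 + (1 − 0.17) × 1.43]
    = 0.784 × [1 + 0.83 × 1.43] = 0.784 × 2.1869 = 1.7145
MRP = 10.43% − 5.21% = 5.22%
E(R) = R_f + β_L × MRP = 5.21% + 1.7145 × 5.22% = 14.16%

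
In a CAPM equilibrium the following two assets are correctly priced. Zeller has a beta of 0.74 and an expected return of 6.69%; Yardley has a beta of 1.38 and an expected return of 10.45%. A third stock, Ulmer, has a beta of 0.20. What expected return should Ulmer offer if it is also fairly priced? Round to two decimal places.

MRP (SML slope) = (10.45% − 6.69%) / (1.38 − 0.74) = 3.76% / 0.64 = 5.8750%
R_f (intercept) = 6.69% − 0.74 × 5.8750% = 2.3425%
E(R_Ulmer) = R_f + β × MRP = 2.3425% + 0.20 × 5.8750% = 3.52%

3.52%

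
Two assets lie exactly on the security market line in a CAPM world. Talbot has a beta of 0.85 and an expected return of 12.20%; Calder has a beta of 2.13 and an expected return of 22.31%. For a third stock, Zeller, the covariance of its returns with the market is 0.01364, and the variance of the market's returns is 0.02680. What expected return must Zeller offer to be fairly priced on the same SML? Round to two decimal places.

MRP = (22.31% − 12.20%) / (2.13 − 0.85) = 7.8984%
R_f = 12.20% − 0.85 × 7.8984% = 5.4864%
β_Zeller = Cov / Var(R_m) = 0.01364 / 0.02680 = 0.5090
E(R_Zeller) = R_f + β × MRP = 5.4864% + 0.5090 × 7.8984% = 9.51%

9.51%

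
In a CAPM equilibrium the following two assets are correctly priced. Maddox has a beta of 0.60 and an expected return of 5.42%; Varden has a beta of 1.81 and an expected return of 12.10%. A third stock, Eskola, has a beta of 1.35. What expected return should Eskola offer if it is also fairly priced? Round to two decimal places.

MRP (SML slope) = (12.10% − 5.42%) / (1.81 − 0.60) = 6.68% / 1.21 = 5.5207%
R_f (intercept) = 5.42% − 0.60 × 5.5207% = 2.1076%
E(R_Eskola) = R_f + β × MRP = 2.1076% + 1.35 × 5.5207% = 9.56%

9.56%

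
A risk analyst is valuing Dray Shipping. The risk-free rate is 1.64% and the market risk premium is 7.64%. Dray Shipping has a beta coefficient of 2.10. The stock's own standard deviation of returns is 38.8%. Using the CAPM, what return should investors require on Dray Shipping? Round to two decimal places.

E(R) = R_f + β × MRP = 1.64% + 2.10 × 7.64% = 17.68%

17.68%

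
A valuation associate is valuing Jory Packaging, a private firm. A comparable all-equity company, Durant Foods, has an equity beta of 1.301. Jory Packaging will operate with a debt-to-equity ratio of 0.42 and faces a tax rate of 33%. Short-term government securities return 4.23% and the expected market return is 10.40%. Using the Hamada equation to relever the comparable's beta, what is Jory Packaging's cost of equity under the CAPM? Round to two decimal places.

14.52%

β_L = β_U × [1 + (1 − t)(D/E)] = 1.301 × [1 + (1 − 0.33) × 0.42]
    = 1.301 × [1 + 0.67 × 0.42] = 1.301 × 1.2814 = 1.6671
MRP = 10.40% − 4.23% = 6.17%
E(R) = R_f + β_L × MRP = 4.23% + 1.6671 × 6.17% = 14.52%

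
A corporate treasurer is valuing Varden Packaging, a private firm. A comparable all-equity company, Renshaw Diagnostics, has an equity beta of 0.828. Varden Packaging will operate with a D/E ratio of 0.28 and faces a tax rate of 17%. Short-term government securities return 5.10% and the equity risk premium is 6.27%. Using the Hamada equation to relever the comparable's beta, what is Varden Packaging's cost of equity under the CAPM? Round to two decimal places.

11.50%

β_L = β_U × [1 + (1 − t)(D/E)] = 0.828 × [1 + (1 − 0.17) × 0.28]
    = 0.828 × [1 + 0.83 × 0.28] = 0.828 × 1.2324 = 1.0204
E(R) = R_f + β_L × MRP = 5.10% + 1.0204 × 6.27% = 11.50%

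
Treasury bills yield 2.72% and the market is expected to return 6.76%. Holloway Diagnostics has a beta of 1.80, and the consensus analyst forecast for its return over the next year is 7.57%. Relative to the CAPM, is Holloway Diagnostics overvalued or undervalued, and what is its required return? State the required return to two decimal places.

Overvalued; required return 9.99%

MRP = 6.76% − 2.72% = 4.04%
Required return = R_f + β·MRP = 2.72% + 1.80 × 4.04% = 9.99%
Forecast 7.57% < required 9.99% → the stock plots below the SML → overvalued.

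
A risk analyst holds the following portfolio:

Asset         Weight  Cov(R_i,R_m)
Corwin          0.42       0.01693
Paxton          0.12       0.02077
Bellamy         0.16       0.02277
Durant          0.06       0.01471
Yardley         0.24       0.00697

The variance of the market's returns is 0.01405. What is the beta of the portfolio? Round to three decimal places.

1.125

β_Corwin = 0.01693 / 0.01405 = 1.2050
β_Paxton = 0.02077 / 0.01405 = 1.4783
β_Bellamy = 0.02277 / 0.01405 = 1.6206
β_Durant = 0.01471 / 0.01405 = 1.0470
β_Yardley = 0.00697 / 0.01405 = 0.4961
β_P = Σ w_i β_i = 0.42×1.2050 + 0.12×1.4783 + 0.16×1.6206 + 0.06×1.0470 + 0.24×0.4961 = 1.1247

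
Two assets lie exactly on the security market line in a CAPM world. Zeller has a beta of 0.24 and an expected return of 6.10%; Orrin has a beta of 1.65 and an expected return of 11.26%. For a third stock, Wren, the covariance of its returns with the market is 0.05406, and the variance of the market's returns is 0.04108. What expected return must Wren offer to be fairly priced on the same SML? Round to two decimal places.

10.04%

MRP = (11.26% − 6.10%) / (1.65 − 0.24) = 3.6596%
R_f = 6.10% − 0.24 × 3.6596% = 5.2217%
β_Wren = Cov / Var(R_m) = 0.05406 / 0.04108 = 1.3160
E(R_Wren) = R_f + β × MRP = 5.2217% + 1.3160 × 3.6596% = 10.04%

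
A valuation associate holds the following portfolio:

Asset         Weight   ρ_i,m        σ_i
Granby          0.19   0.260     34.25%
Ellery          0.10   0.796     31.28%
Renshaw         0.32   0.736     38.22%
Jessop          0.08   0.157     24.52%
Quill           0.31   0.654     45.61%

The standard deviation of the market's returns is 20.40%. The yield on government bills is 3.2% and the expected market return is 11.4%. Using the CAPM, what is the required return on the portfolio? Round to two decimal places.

12.34%

β_Granby = 0.260 × 34.25% / 20.40% = 0.4365
β_Ellery = 0.796 × 31.28% / 20.40% = 1.2205
β_Renshaw = 0.736 × 38.22% / 20.40% = 1.3789
β_Jessop = 0.157 × 24.52% / 20.40% = 0.1887
β_Quill = 0.654 × 45.61% / 20.40% = 1.4622
β_P = Σ w_i β_i = 0.19×0.4365 + 0.10×1.2205 + 0.32×1.3789 + 0.08×0.1887 + 0.31×1.4622 = 1.1146
MRP = 11.4% − 3.2% = 8.20%
E(R_P) = R_f + β_P × MRP = 3.2% + 1.1146 × 8.2% = 12.34%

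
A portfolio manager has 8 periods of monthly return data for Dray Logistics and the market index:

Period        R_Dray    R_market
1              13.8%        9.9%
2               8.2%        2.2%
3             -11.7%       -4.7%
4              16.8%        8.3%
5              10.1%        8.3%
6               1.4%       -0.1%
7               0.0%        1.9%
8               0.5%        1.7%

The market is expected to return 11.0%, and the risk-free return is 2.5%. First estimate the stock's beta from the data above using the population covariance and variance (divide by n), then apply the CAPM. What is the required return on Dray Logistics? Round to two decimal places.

17.06%

Mean R_i = (13.8 + 8.2 − 11.7 + 16.8 + 10.1 + 1.4 + 0.0 + 0.5) / 8 = 4.8875%
Mean R_m = (9.9 + 2.2 − 4.7 + 8.3 + 8.3 − 0.1 + 1.9 + 1.7) / 8 = 3.4375%
Σ(R_i − R̄_i)(R_m − R̄_m) = 299.2238  ⇒  Cov = 299.2238 / 8 = 37.4030
Σ(R_m − R̄_m)² = 174.6988  ⇒  Var(R_m) = 174.6988 / 8 = 21.8374
β = Cov / Var(R_m) = 37.4030 / 21.8374 = 1.7128
MRP = 11.0% − 2.5% = 8.50%
E(R) = R_f + β × MRP = 2.5% + 1.7128 × 8.5% = 17.06%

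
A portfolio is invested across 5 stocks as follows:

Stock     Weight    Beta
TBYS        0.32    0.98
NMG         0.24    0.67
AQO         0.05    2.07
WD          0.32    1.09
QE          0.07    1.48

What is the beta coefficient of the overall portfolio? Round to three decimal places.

1.030

β_P = Σ w_i β_i = 0.32×0.98 + 0.24×0.67 + 0.05×2.07 + 0.32×1.09 + 0.07×1.48 = 1.0303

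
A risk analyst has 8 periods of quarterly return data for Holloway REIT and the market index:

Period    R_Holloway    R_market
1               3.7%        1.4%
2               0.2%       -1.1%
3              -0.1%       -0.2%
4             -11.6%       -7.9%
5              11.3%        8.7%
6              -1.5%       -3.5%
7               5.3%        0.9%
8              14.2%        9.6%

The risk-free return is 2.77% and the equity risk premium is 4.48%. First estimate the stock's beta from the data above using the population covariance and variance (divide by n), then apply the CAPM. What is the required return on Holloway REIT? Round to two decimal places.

Mean R_i = (3.7 + 0.2 − 0.1 − 11.6 + 11.3 − 1.5 + 5.3 + 14.2) / 8 = 2.6875%
Mean R_m = (1.4 − 1.1 − 0.2 − 7.9 + 8.7 − 3.5 + 0.9 + 9.6) / 8 = 0.9875%
Σ(R_i − R̄_i)(R_m − R̄_m) = 320.0388  ⇒  Cov = 320.0388 / 8 = 40.0049
Σ(R_m − R̄_m)² = 238.7288  ⇒  Var(R_m) = 238.7288 / 8 = 29.8411
β = Cov / Var(R_m) = 40.0049 / 29.8411 = 1.3406
E(R) = R_f + β × MRP = 2.77% + 1.3406 × 4.48% = 8.78%

8.78%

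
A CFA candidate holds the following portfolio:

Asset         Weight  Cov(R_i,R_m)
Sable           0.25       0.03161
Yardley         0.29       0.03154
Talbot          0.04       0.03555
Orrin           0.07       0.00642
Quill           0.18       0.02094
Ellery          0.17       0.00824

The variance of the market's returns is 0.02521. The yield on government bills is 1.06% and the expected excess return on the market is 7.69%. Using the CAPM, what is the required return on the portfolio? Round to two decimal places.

β_Sable = 0.03161 / 0.02521 = 1.2539
β_Yardley = 0.03154 / 0.02521 = 1.2511
β_Talbot = 0.03555 / 0.02521 = 1.4102
β_Orrin = 0.00642 / 0.02521 = 0.2547
β_Quill = 0.02094 / 0.02521 = 0.8306
β_Ellery = 0.00824 / 0.02521 = 0.3269
β_P = Σ w_i β_i = 0.25×1.2539 + 0.29×1.2511 + 0.04×1.4102 + 0.07×0.2547 + 0.18×0.8306 + 0.17×0.3269 = 0.9556
E(R_P) = R_f + β_P × MRP = 1.06% + 0.9556 × 7.69% = 8.41%

8.41%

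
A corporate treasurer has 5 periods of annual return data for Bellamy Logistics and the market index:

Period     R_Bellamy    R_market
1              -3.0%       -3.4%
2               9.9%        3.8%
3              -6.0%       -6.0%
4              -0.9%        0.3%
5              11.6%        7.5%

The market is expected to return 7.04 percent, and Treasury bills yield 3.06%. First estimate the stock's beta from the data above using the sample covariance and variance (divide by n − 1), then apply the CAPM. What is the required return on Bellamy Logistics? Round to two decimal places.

Mean R_i = (-3.0 + 9.9 − 6.0 − 0.9 + 11.6) / 5 = 2.3200%
Mean R_m = (-3.4 + 3.8 − 6.0 + 0.3 + 7.5) / 5 = 0.4400%
Σ(R_i − R̄_i)(R_m − R̄_m) = 165.4460  ⇒  Cov = 165.4460 / 4 = 41.3615
Σ(R_m − R̄_m)² = 117.3720  ⇒  Var(R_m) = 117.3720 / 4 = 29.3430
β = Cov / Var(R_m) = 41.3615 / 29.3430 = 1.4096
MRP = 7.04% − 3.06% = 3.98%
E(R) = R_f + β × MRP = 3.06% + 1.4096 × 3.98% = 8.67%

8.67%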